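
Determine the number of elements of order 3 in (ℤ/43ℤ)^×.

φ(43) = 43 − 1 = 42 = 2 · 3 · 7.
(Z/43Z)^× is cyclic (|G| = 42); a cyclic group of order m has exactly φ(d) elements of each order d | m, and none otherwise.
3 | 42, and φ(3) = 3 − 1 = 2.

2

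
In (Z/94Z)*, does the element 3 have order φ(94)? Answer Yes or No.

No

φ(94) = φ(2)·φ(47) = 1·46 = 46 = 2 · 23.
An element g generates (Z/94Z)^× iff g^(46/q) ≢ 1 (mod 94) for each prime q ∈ {2, 23}.
3^23 ≡ 1 (mod 94)  [q = 2: ≡ 1 ✗]
3^2 ≡ 9 (mod 94)  [q = 23: ≢ 1 ✓]
3^23 ≡ 1 shows ord(3) | 23, strictly less than φ(94); not a primitive root.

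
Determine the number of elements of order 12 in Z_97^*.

4

φ(97) = 97 − 1 = 96 = 2^5 · 3.
Since (Z/97Z)^× is cyclic of order 96, the number of elements of order d is φ(d) when d | 96 and 0 otherwise.
12 = 2^2 · 3 divides 96, and φ(12) = 4.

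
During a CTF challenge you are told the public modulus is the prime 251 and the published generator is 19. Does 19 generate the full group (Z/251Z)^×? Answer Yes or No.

Yes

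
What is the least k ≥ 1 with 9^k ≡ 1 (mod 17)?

The order of 9 must divide φ(17) = 17 − 1 = 16 = 2^4.
Divisors of 16: 1, 2, 4, 8, 16.
Evaluate successive powers at the divisors of 16:
9^1 ≡ 9 (mod 17)
9^2 ≡ 13 (mod 17)
9^4 ≡ 16 (mod 17)
9^8 ≡ 1 (mod 17) ✓
So ord_17(9) = 8.

8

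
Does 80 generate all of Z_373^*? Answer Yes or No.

Yes

φ(373) = 373 − 1 = 372 = 2^2 · 3 · 31.
It suffices to check that the order of 80 is not a proper divisor of 372: compute 80^(372/q) for q ∈ {2, 3, 31}.
80^186 ≡ 372 (mod 373)  [q = 2: ≢ 1 ✓]
80^124 ≡ 88 (mod 373)  [q = 3: ≢ 1 ✓]
80^12 ≡ 221 (mod 373)  [q = 31: ≢ 1 ✓]
None equal 1, so ord_373(80) = 372: 80 is a primitive root.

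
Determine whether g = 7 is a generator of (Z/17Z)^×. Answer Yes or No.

φ(17) = 17 − 1 = 16 = 2^4.
It suffices to check that the order of 7 is not a proper divisor of 16: compute 7^(16/q) for q ∈ {2}.
7^8 ≡ 16 (mod 17)  [q = 2: ≢ 1 ✓]
None equal 1, so ord_17(7) = 16: 7 is a primitive root.

Yes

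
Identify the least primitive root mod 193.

φ(193) = 193 − 1 = 192 = 2^6 · 3.
Test candidates g = 2, 3, … against the prime factors q ∈ {2, 3} of φ(193): g is a generator iff g^(192/q) ≢ 1 for every such q.
g = 2: 2^96 ≡ 1 — hits 1, so not a primitive root.
g = 3: 3^96 ≡ 1 — hits 1, so not a primitive root.
g = 4: 4^96 ≡ 1 — hits 1, so not a primitive root.
g = 5: 5^96 ≡ 192; 5^64 ≡ 84 — none is 1, so 5 is a primitive root.
The smallest primitive root modulo 193 is 5.

5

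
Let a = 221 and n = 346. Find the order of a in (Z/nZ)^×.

172

The order of 221 must divide φ(346) = φ(2)·φ(173) = 1·172 = 172 = 2^2 · 43.
Divisors of 172: 1, 2, 4, 43, 86, 172.
Check 221^d mod 346 for each divisor in increasing order:
221^1 ≡ 221
221^2 ≡ 55
221^4 ≡ 257
221^43 ≡ 93
221^86 ≡ 345
221^172 ≡ 1
Hence ord(221) = 172.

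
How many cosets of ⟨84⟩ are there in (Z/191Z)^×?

5

Since 84 ∈ (Z/191Z)^×, its order divides φ(191) = 191 − 1 = 190 = 2 · 5 · 19.
Divisors of 190: 1, 2, 5, 10, 19, 38, 95, 190.
Evaluate successive powers at the divisors of 190:
84^1 ≡ 84 (mod 191)
84^2 ≡ 180 (mod 191)
84^5 ≡ 41 (mod 191)
84^10 ≡ 153 (mod 191)
84^19 ≡ 190 (mod 191)
84^38 ≡ 1 (mod 191) ✓
Thus |⟨84⟩| = ord(84) = 38.
Index = |(Z/191Z)^×| / |⟨84⟩| = 190 / 38 = 5.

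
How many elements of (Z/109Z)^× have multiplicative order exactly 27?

18

φ(109) = 109 − 1 = 108 = 2^2 · 3^3.
In a cyclic group of order 108, there are φ(d) elements of order d for each divisor d of 108, and zero for non-divisors.
27 = 3^3 divides 108, and φ(27) = 18.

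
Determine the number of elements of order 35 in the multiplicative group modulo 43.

0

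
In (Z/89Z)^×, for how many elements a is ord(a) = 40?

0

φ(89) = 89 − 1 = 88 = 2^3 · 11.
Since (Z/89Z)^× is cyclic of order 88, the number of elements of order d is φ(d) when d | 88 and 0 otherwise.
Since 40 ∤ 88, the count is 0.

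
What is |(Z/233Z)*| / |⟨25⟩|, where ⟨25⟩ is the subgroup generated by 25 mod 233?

By Lagrange's theorem, ord_233(25) divides φ(233) = 233 − 1 = 232 = 2^3 · 29.
Divisors of 232: 1, 2, 4, 8, 29, 58, 116, 232.
Test each divisor d:
25^1 ≡ 25
25^2 ≡ 159
25^4 ≡ 117
25^8 ≡ 175
25^29 ≡ 144
25^58 ≡ 232
25^116 ≡ 1
So ord_233(25) = 116, hence |⟨25⟩| = 116.
The index is φ(233) / ord(25) = 232 / 116 = 2.

2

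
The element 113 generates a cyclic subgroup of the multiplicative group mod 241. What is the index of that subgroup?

10

Since 113 ∈ (Z/241Z)^×, its order divides φ(241) = 241 − 1 = 240 = 2^4 · 3 · 5.
Divisors of 240: 1, 2, 3, 4, 5, 6, 8, 10, 12, 15, 16, 20, 24, 30, 40, 48, 60, 80, 120, 240.
Compute 113^d (mod 241) for the divisors d until we hit 1:
113^1 ≡ 113 (mod 241)
113^2 ≡ 237 (mod 241)
113^3 ≡ 30 (mod 241)
113^4 ≡ 16 (mod 241)
113^5 ≡ 121 (mod 241)
113^6 ≡ 177 (mod 241)
113^8 ≡ 15 (mod 241)
113^10 ≡ 181 (mod 241)
113^12 ≡ 240 (mod 241)
113^15 ≡ 211 (mod 241)
113^16 ≡ 225 (mod 241)
113^20 ≡ 226 (mod 241)
113^24 ≡ 1 (mod 241) ✓
So ord_241(113) = 24, hence |⟨113⟩| = 24.
The index is φ(241) / ord(113) = 240 / 24 = 10.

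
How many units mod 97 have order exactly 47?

φ(97) = 97 − 1 = 96 = 2^5 · 3.
(Z/97Z)^× is cyclic (|G| = 96); a cyclic group of order m has exactly φ(d) elements of each order d | m, and none otherwise.
Here 96 is not a multiple of 47, so there are no elements of order 47.

0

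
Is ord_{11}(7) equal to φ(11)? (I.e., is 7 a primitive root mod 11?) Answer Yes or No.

φ(11) = 11 − 1 = 10 = 2 · 5.
It suffices to check that the order of 7 is not a proper divisor of 10: compute 7^(10/q) for q ∈ {2, 5}.
7^5 ≡ 10 (mod 11)  [q = 2: ≢ 1 ✓]
7^2 ≡ 5 (mod 11)  [q = 5: ≢ 1 ✓]
Every test exponent gives a nontrivial residue, hence 7 generates the full group.

Yes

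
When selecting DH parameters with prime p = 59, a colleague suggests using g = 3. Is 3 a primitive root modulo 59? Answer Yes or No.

φ(59) = 59 − 1 = 58 = 2 · 29.
An element g generates (Z/59Z)^× iff g^(58/q) ≢ 1 (mod 59) for each prime q ∈ {2, 29}.
3^29 ≡ 1 (mod 59)  [q = 2: ≡ 1 ✗]
3^2 ≡ 9 (mod 59)  [q = 29: ≢ 1 ✓]
Since 3^29 ≡ 1, the order of 3 divides 29 < 58, so 3 is not a primitive root.

No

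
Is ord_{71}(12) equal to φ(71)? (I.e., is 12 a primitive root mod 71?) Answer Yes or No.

φ(71) = 71 − 1 = 70 = 2 · 5 · 7.
Test 12^(70/q) mod 71 for each prime factor q of 70:
12^35 ≡ 1 (mod 71)  [q = 2: ≡ 1 ✗]
12^14 ≡ 57 (mod 71)  [q = 5: ≢ 1 ✓]
12^10 ≡ 32 (mod 71)  [q = 7: ≢ 1 ✓]
The check at q = 2 fails, so 12 generates a proper subgroup.

No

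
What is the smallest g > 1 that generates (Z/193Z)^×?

5

φ(193) = 193 − 1 = 192 = 2^6 · 3.
g is a primitive root iff g^(192/q) ≢ 1 (mod 193) for each prime q ∈ {2, 3}.
g = 2: 2^96 ≡ 1 — hits 1, so not a primitive root.
g = 3: 3^96 ≡ 1 — hits 1, so not a primitive root.
g = 4: 4^96 ≡ 1 — hits 1, so not a primitive root.
g = 5: 5^96 ≡ 192; 5^64 ≡ 84 — none is 1, so 5 is a primitive root.
The smallest primitive root modulo 193 is 5.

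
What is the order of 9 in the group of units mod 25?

10

ord(9) | φ(25) = φ(5^2) = 5·(5−1) = 20 = 2^2 · 5.
Divisors of 20: 1, 2, 4, 5, 10, 20.
Evaluate successive powers at the divisors of 20:
9^1 ≡ 9
9^2 ≡ 6
9^4 ≡ 11
9^5 ≡ 24
9^10 ≡ 1
Therefore the multiplicative order of 9 modulo 25 is 10.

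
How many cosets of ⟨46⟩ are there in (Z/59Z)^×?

2

The order of 46 must divide φ(59) = 59 − 1 = 58 = 2 · 29.
Divisors of 58: 1, 2, 29, 58.
Check 46^d mod 59 for each divisor in increasing order:
46^1 ≡ 46 (mod 59)
46^2 ≡ 51 (mod 59)
46^29 ≡ 1 (mod 59) ✓
So ord_59(46) = 29, hence |⟨46⟩| = 29.
Index = |(Z/59Z)^×| / |⟨46⟩| = 58 / 29 = 2.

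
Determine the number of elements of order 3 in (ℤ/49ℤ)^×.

φ(49) = φ(7^2) = 7·(7−1) = 42 = 2 · 3 · 7.
In a cyclic group of order 42, there are φ(d) elements of order d for each divisor d of 42, and zero for non-divisors.
3 | 42, and φ(3) = 3 − 1 = 2.

2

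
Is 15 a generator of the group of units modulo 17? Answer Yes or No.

No

φ(17) = 17 − 1 = 16 = 2^4.
15 is a primitive root mod 17 iff 15^(φ(17)/q) ≢ 1 for every prime q | φ(17), i.e. q ∈ {2}.
15^8 ≡ 1 (mod 17)  [q = 2: ≡ 1 ✗]
15^8 ≡ 1 shows ord(15) | 8, strictly less than φ(17); not a primitive root.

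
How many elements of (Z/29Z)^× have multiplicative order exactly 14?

φ(29) = 29 − 1 = 28 = 2^2 · 7.
In a cyclic group of order 28, there are φ(d) elements of order d for each divisor d of 28, and zero for non-divisors.
14 = 2 · 7 divides 28, and φ(14) = 6.

6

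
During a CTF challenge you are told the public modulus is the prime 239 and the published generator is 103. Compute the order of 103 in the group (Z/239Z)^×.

238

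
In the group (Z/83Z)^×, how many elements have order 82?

φ(83) = 83 − 1 = 82 = 2 · 41.
Since (Z/83Z)^× is cyclic of order 82, the number of elements of order d is φ(d) when d | 82 and 0 otherwise.
82 = 2 · 41 divides 82, and φ(82) = 40.

40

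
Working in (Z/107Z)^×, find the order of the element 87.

53

ord(87) | φ(107) = 107 − 1 = 106 = 2 · 53.
Divisors of 106: 1, 2, 53, 106.
Test each divisor d:
87^1 ≡ 87
87^2 ≡ 79
87^53 ≡ 1
Therefore the multiplicative order of 87 modulo 107 is 53.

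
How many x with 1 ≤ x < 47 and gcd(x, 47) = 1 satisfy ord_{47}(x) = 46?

φ(47) = 47 − 1 = 46 = 2 · 23.
In a cyclic group of order 46, there are φ(d) elements of order d for each divisor d of 46, and zero for non-divisors.
46 = 2 · 23 divides 46, and φ(46) = 22.

22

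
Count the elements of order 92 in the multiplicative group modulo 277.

φ(277) = 277 − 1 = 276 = 2^2 · 3 · 23.
In a cyclic group of order 276, there are φ(d) elements of order d for each divisor d of 276, and zero for non-divisors.
92 = 2^2 · 23 divides 276, and φ(92) = 44.

44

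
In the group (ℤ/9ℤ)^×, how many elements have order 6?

φ(9) = φ(3^2) = 3·(3−1) = 6 = 2 · 3.
In a cyclic group of order 6, there are φ(d) elements of order d for each divisor d of 6, and zero for non-divisors.
6 = 2 · 3 divides 6, and φ(6) = 2.

2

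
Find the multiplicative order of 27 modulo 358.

By Lagrange's theorem, ord_358(27) divides φ(358) = φ(2)·φ(179) = 1·178 = 178 = 2 · 89.
Divisors of 178: 1, 2, 89, 178.
Check 27^d mod 358 for each divisor in increasing order:
27^1 ≡ 27
27^2 ≡ 13
27^89 ≡ 1
So ord_358(27) = 89.

89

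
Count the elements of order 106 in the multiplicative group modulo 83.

0

φ(83) = 83 − 1 = 82 = 2 · 41.
Since (Z/83Z)^× is cyclic of order 82, the number of elements of order d is φ(d) when d | 82 and 0 otherwise.
Since 106 ∤ 82, the count is 0.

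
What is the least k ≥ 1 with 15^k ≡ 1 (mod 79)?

The order of 15 must divide φ(79) = 79 − 1 = 78 = 2 · 3 · 13.
Divisors of 78: 1, 2, 3, 6, 13, 26, 39, 78.
Evaluate successive powers at the divisors of 78:
15^1 ≡ 15 (mod 79)
15^2 ≡ 67 (mod 79)
15^3 ≡ 57 (mod 79)
15^6 ≡ 10 (mod 79)
15^13 ≡ 78 (mod 79)
15^26 ≡ 1 (mod 79) ✓
Hence ord(15) = 26.

26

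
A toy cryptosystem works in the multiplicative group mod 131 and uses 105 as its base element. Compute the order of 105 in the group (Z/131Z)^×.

The order of 105 must divide φ(131) = 131 − 1 = 130 = 2 · 5 · 13.
Divisors of 130: 1, 2, 5, 10, 13, 26, 65, 130.
Compute 105^d (mod 131) for the divisors d until we hit 1:
105^1 ≡ 105 (mod 131)
105^2 ≡ 21 (mod 131)
105^5 ≡ 62 (mod 131)
105^10 ≡ 45 (mod 131)
105^13 ≡ 58 (mod 131)
105^26 ≡ 89 (mod 131)
105^65 ≡ 1 (mod 131) ✓
So ord_131(105) = 65.

65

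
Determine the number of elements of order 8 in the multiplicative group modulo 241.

φ(241) = 241 − 1 = 240 = 2^4 · 3 · 5.
(Z/241Z)^× is cyclic (|G| = 240); a cyclic group of order m has exactly φ(d) elements of each order d | m, and none otherwise.
8 = 2^3 divides 240, and φ(8) = 4.

4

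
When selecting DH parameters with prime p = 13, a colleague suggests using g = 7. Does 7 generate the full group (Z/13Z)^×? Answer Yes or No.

φ(13) = 13 − 1 = 12 = 2^2 · 3.
7 is a primitive root mod 13 iff 7^(φ(13)/q) ≢ 1 for every prime q | φ(13), i.e. q ∈ {2, 3}.
7^6 ≡ 12 (mod 13)  [q = 2: ≢ 1 ✓]
7^4 ≡ 9 (mod 13)  [q = 3: ≢ 1 ✓]
Every test exponent gives a nontrivial residue, hence 7 generates the full group.

Yes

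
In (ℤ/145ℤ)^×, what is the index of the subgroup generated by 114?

4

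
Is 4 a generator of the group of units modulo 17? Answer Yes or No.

No

φ(17) = 17 − 1 = 16 = 2^4.
It suffices to check that the order of 4 is not a proper divisor of 16: compute 4^(16/q) for q ∈ {2}.
4^8 ≡ 1 (mod 17)  [q = 2: ≡ 1 ✗]
4^8 ≡ 1 shows ord(4) | 8, strictly less than φ(17); not a primitive root.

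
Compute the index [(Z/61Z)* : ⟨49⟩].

The order of 49 must divide φ(61) = 61 − 1 = 60 = 2^2 · 3 · 5.
Divisors of 60: 1, 2, 3, 4, 5, 6, 10, 12, 15, 20, 30, 60.
Evaluate successive powers at the divisors of 60:
49^1 ≡ 49
49^2 ≡ 22
49^3 ≡ 41
49^4 ≡ 57
49^5 ≡ 48
49^6 ≡ 34
49^10 ≡ 47
49^12 ≡ 58
49^15 ≡ 60
49^20 ≡ 13
49^30 ≡ 1
So ord_61(49) = 30, hence |⟨49⟩| = 30.
Index = |(Z/61Z)^×| / |⟨49⟩| = 60 / 30 = 2.

2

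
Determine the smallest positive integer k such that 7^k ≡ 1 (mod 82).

Since 7 ∈ (Z/82Z)^×, its order divides φ(82) = φ(2)·φ(41) = 1·40 = 40 = 2^3 · 5.
Divisors of 40: 1, 2, 4, 5, 8, 10, 20, 40.
Evaluate successive powers at the divisors of 40:
7^1 ≡ 7 (mod 82)
7^2 ≡ 49 (mod 82)
7^4 ≡ 23 (mod 82)
7^5 ≡ 79 (mod 82)
7^8 ≡ 37 (mod 82)
7^10 ≡ 9 (mod 82)
7^20 ≡ 81 (mod 82)
7^40 ≡ 1 (mod 82) ✓
Hence ord(7) = 40.

40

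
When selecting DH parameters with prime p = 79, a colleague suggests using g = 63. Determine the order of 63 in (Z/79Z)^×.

78

By Lagrange's theorem, ord_79(63) divides φ(79) = 79 − 1 = 78 = 2 · 3 · 13.
Divisors of 78: 1, 2, 3, 6, 13, 26, 39, 78.
Compute 63^d (mod 79) for the divisors d until we hit 1:
63^1 ≡ 63 (mod 79)
63^2 ≡ 19 (mod 79)
63^3 ≡ 12 (mod 79)
63^6 ≡ 65 (mod 79)
63^13 ≡ 24 (mod 79)
63^26 ≡ 23 (mod 79)
63^39 ≡ 78 (mod 79)
63^78 ≡ 1 (mod 79) ✓
So ord_79(63) = 78.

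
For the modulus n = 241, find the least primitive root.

7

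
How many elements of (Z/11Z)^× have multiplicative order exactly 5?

φ(11) = 11 − 1 = 10 = 2 · 5.
In a cyclic group of order 10, there are φ(d) elements of order d for each divisor d of 10, and zero for non-divisors.
5 | 10, and φ(5) = 5 − 1 = 4.

4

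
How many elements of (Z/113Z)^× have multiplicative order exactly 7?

6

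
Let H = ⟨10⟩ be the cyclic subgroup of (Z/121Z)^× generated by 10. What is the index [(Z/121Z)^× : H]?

5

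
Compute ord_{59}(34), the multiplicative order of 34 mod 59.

58

The order of 34 must divide φ(59) = 59 − 1 = 58 = 2 · 29.
Divisors of 58: 1, 2, 29, 58.
Compute 34^d (mod 59) for the divisors d until we hit 1:
34^1 ≡ 34
34^2 ≡ 35
34^29 ≡ 58
34^58 ≡ 1
Hence ord(34) = 58.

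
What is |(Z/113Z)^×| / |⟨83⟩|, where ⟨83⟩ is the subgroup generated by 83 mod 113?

By Lagrange's theorem, ord_113(83) divides φ(113) = 113 − 1 = 112 = 2^4 · 7.
Divisors of 112: 1, 2, 4, 7, 8, 14, 16, 28, 56, 112.
Check 83^d mod 113 for each divisor in increasing order:
83^1 ≡ 83
83^2 ≡ 109
83^4 ≡ 16
83^7 ≡ 112
83^8 ≡ 30
83^14 ≡ 1
So ord_113(83) = 14, hence |⟨83⟩| = 14.
The index is φ(113) / ord(83) = 112 / 14 = 8.

8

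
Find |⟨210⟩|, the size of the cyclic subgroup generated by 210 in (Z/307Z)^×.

The order of 210 must divide φ(307) = 307 − 1 = 306 = 2 · 3^2 · 17.
Divisors of 306: 1, 2, 3, 6, 9, 17, 18, 34, 51, 102, 153, 306.
Evaluate successive powers at the divisors of 306:
210^1 ≡ 210
210^2 ≡ 199
210^3 ≡ 38
210^6 ≡ 216
210^9 ≡ 226
210^17 ≡ 290
210^18 ≡ 114
210^34 ≡ 289
210^51 ≡ 306
210^102 ≡ 1
Therefore the multiplicative order of 210 modulo 307 is 102.

102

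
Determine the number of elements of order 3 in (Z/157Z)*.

φ(157) = 157 − 1 = 156 = 2^2 · 3 · 13.
(Z/157Z)^× is cyclic (|G| = 156); a cyclic group of order m has exactly φ(d) elements of each order d | m, and none otherwise.
3 | 156, and φ(3) = 3 − 1 = 2.

2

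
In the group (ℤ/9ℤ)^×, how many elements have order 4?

φ(9) = φ(3^2) = 3·(3−1) = 6 = 2 · 3.
(Z/9Z)^× is cyclic (|G| = 6); a cyclic group of order m has exactly φ(d) elements of each order d | m, and none otherwise.
Here 6 is not a multiple of 4, so there are no elements of order 4.

0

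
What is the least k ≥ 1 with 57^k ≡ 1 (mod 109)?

Since 57 ∈ (Z/109Z)^×, its order divides φ(109) = 109 − 1 = 108 = 2^2 · 3^3.
Divisors of 108: 1, 2, 3, 4, 6, 9, 12, 18, 27, 36, 54, 108.
Check 57^d mod 109 for each divisor in increasing order:
57^1 ≡ 57 (mod 109)
57^2 ≡ 88 (mod 109)
57^3 ≡ 2 (mod 109)
57^4 ≡ 5 (mod 109)
57^6 ≡ 4 (mod 109)
57^9 ≡ 8 (mod 109)
57^12 ≡ 16 (mod 109)
57^18 ≡ 64 (mod 109)
57^27 ≡ 76 (mod 109)
57^36 ≡ 63 (mod 109)
57^54 ≡ 108 (mod 109)
57^108 ≡ 1 (mod 109) ✓
The smallest such exponent is 108, so the order of 57 is 108.

108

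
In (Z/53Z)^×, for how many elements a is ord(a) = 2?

1

φ(53) = 53 − 1 = 52 = 2^2 · 13.
Since (Z/53Z)^× is cyclic of order 52, the number of elements of order d is φ(d) when d | 52 and 0 otherwise.
2 | 52, and φ(2) = 2 − 1 = 1.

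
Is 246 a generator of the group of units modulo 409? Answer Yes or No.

No

φ(409) = 409 − 1 = 408 = 2^3 · 3 · 17.
Test 246^(408/q) mod 409 for each prime factor q of 408:
246^204 ≡ 1 (mod 409)  [q = 2: ≡ 1 ✗]
246^136 ≡ 53 (mod 409)  [q = 3: ≢ 1 ✓]
246^24 ≡ 69 (mod 409)  [q = 17: ≢ 1 ✓]
246^204 ≡ 1 shows ord(246) | 204, strictly less than φ(409); not a primitive root.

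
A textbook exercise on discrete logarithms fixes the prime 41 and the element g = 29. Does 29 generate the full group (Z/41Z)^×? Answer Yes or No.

Yes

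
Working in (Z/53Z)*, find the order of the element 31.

ord(31) | φ(53) = 53 − 1 = 52 = 2^2 · 13.
Divisors of 52: 1, 2, 4, 13, 26, 52.
Test each divisor d:
31^1 ≡ 31 (mod 53)
31^2 ≡ 7 (mod 53)
31^4 ≡ 49 (mod 53)
31^13 ≡ 30 (mod 53)
31^26 ≡ 52 (mod 53)
31^52 ≡ 1 (mod 53) ✓
So ord_53(31) = 52.

52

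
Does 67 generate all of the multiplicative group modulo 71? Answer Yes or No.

Yes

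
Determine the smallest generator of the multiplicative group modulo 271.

6

φ(271) = 271 − 1 = 270 = 2 · 3^3 · 5.
g is a primitive root iff g^(270/q) ≢ 1 (mod 271) for each prime q ∈ {2, 3, 5}.
g = 2: 2^135 ≡ 1 — hits 1, so not a primitive root.
g = 3: 3^135 ≡ 270; 3^90 ≡ 1 — hits 1, so not a primitive root.
g = 4: 4^135 ≡ 1 — hits 1, so not a primitive root.
g = 5: 5^135 ≡ 1 — hits 1, so not a primitive root.
g = 6: 6^135 ≡ 270; 6^90 ≡ 242; 6^54 ≡ 10 — none is 1, so 6 is a primitive root.
So 6 is the smallest generator of (Z/271Z)^×.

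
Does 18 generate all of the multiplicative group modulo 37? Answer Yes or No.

Yes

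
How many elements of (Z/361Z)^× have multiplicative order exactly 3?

2

φ(361) = φ(19^2) = 19·(19−1) = 342 = 2 · 3^2 · 19.
(Z/361Z)^× is cyclic (|G| = 342); a cyclic group of order m has exactly φ(d) elements of each order d | m, and none otherwise.
3 | 342, and φ(3) = 3 − 1 = 2.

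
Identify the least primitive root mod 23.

φ(23) = 23 − 1 = 22 = 2 · 11.
g is a primitive root iff g^(22/q) ≢ 1 (mod 23) for each prime q ∈ {2, 11}.
g = 2: 2^11 ≡ 1 — hits 1, so not a primitive root.
g = 3: 3^11 ≡ 1 — hits 1, so not a primitive root.
g = 4: 4^11 ≡ 1 — hits 1, so not a primitive root.
g = 5: 5^11 ≡ 22; 5^2 ≡ 2 — none is 1, so 5 is a primitive root.
So 5 is the smallest generator of (Z/23Z)^×.

5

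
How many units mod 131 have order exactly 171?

0

φ(131) = 131 − 1 = 130 = 2 · 5 · 13.
Since (Z/131Z)^× is cyclic of order 130, the number of elements of order d is φ(d) when d | 130 and 0 otherwise.
Since 171 ∤ 130, the count is 0.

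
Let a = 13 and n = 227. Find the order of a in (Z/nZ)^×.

Since 13 ∈ (Z/227Z)^×, its order divides φ(227) = 227 − 1 = 226 = 2 · 113.
Divisors of 226: 1, 2, 113, 226.
Evaluate successive powers at the divisors of 226:
13^1 ≡ 13
13^2 ≡ 169
13^113 ≡ 226
13^226 ≡ 1
The smallest such exponent is 226, so the order of 13 is 226.

226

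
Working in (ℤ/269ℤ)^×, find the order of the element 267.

Since 267 ∈ (Z/269Z)^×, its order divides φ(269) = 269 − 1 = 268 = 2^2 · 67.
Divisors of 268: 1, 2, 4, 67, 134, 268.
Evaluate successive powers at the divisors of 268:
267^1 ≡ 267 (mod 269)
267^2 ≡ 4 (mod 269)
267^4 ≡ 16 (mod 269)
267^67 ≡ 82 (mod 269)
267^134 ≡ 268 (mod 269)
267^268 ≡ 1 (mod 269) ✓
Hence ord(267) = 268.

268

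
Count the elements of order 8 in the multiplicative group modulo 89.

φ(89) = 89 − 1 = 88 = 2^3 · 11.
(Z/89Z)^× is cyclic (|G| = 88); a cyclic group of order m has exactly φ(d) elements of each order d | m, and none otherwise.
8 = 2^3 divides 88, and φ(8) = 4.

4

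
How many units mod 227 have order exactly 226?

φ(227) = 227 − 1 = 226 = 2 · 113.
(Z/227Z)^× is cyclic (|G| = 226); a cyclic group of order m has exactly φ(d) elements of each order d | m, and none otherwise.
226 = 2 · 113 divides 226, and φ(226) = 112.

112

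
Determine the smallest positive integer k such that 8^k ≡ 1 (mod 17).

8

The order of 8 must divide φ(17) = 17 − 1 = 16 = 2^4.
Divisors of 16: 1, 2, 4, 8, 16.
Test each divisor d:
8^1 ≡ 8 (mod 17)
8^2 ≡ 13 (mod 17)
8^4 ≡ 16 (mod 17)
8^8 ≡ 1 (mod 17) ✓
So ord_17(8) = 8.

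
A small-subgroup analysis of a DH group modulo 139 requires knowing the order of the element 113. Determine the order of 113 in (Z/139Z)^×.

69

Since 113 ∈ (Z/139Z)^×, its order divides φ(139) = 139 − 1 = 138 = 2 · 3 · 23.
Divisors of 138: 1, 2, 3, 6, 23, 46, 69, 138.
Test each divisor d:
113^1 ≡ 113 (mod 139)
113^2 ≡ 120 (mod 139)
113^3 ≡ 77 (mod 139)
113^6 ≡ 91 (mod 139)
113^23 ≡ 96 (mod 139)
113^46 ≡ 42 (mod 139)
113^69 ≡ 1 (mod 139) ✓
Therefore the multiplicative order of 113 modulo 139 is 69.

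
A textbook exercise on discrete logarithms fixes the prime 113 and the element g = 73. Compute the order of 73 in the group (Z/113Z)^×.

The order of 73 must divide φ(113) = 113 − 1 = 112 = 2^4 · 7.
Divisors of 112: 1, 2, 4, 7, 8, 14, 16, 28, 56, 112.
Test each divisor d:
73^1 ≡ 73 (mod 113)
73^2 ≡ 18 (mod 113)
73^4 ≡ 98 (mod 113)
73^7 ≡ 65 (mod 113)
73^8 ≡ 112 (mod 113)
73^14 ≡ 44 (mod 113)
73^16 ≡ 1 (mod 113) ✓
Therefore the multiplicative order of 73 modulo 113 is 16.

16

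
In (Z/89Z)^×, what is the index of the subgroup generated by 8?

The order of 8 must divide φ(89) = 89 − 1 = 88 = 2^3 · 11.
Divisors of 88: 1, 2, 4, 8, 11, 22, 44, 88.
Evaluate successive powers at the divisors of 88:
8^1 ≡ 8
8^2 ≡ 64
8^4 ≡ 2
8^8 ≡ 4
8^11 ≡ 1
The order of 8 is 11, so the subgroup it generates has 11 elements.
Index = |(Z/89Z)^×| / |⟨8⟩| = 88 / 11 = 8.

8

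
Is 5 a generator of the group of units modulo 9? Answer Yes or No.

Yes

φ(9) = φ(3^2) = 3·(3−1) = 6 = 2 · 3.
Test 5^(6/q) mod 9 for each prime factor q of 6:
5^3 ≡ 8 (mod 9)  [q = 2: ≢ 1 ✓]
5^2 ≡ 7 (mod 9)  [q = 3: ≢ 1 ✓]
All checks pass, so 5 has order 6 and is a primitive root modulo 9.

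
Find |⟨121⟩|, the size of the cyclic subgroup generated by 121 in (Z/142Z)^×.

35

By Lagrange's theorem, ord_142(121) divides φ(142) = φ(2)·φ(71) = 1·70 = 70 = 2 · 5 · 7.
Divisors of 70: 1, 2, 5, 7, 10, 14, 35, 70.
Compute 121^d (mod 142) for the divisors d until we hit 1:
121^1 ≡ 121 (mod 142)
121^2 ≡ 15 (mod 142)
121^5 ≡ 103 (mod 142)
121^7 ≡ 125 (mod 142)
121^10 ≡ 101 (mod 142)
121^14 ≡ 5 (mod 142)
121^35 ≡ 1 (mod 142) ✓
So ord_142(121) = 35.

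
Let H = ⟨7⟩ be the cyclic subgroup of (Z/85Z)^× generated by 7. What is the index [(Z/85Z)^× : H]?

4

By Lagrange's theorem, ord_85(7) divides φ(85) = φ(5·17) = (5−1)·(17−1) = 4·16 = 64 = 2^6.
Divisors of 64: 1, 2, 4, 8, 16, 32, 64.
Evaluate successive powers at the divisors of 64:
7^1 ≡ 7
7^2 ≡ 49
7^4 ≡ 21
7^8 ≡ 16
7^16 ≡ 1
The order of 7 is 16, so the subgroup it generates has 16 elements.
The index is φ(85) / ord(7) = 64 / 16 = 4.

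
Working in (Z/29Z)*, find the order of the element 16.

The order of 16 must divide φ(29) = 29 − 1 = 28 = 2^2 · 7.
Divisors of 28: 1, 2, 4, 7, 14, 28.
Test each divisor d:
16^1 ≡ 16 (mod 29)
16^2 ≡ 24 (mod 29)
16^4 ≡ 25 (mod 29)
16^7 ≡ 1 (mod 29) ✓
Hence ord(16) = 7.

7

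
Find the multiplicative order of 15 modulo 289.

ord(15) | φ(289) = φ(17^2) = 17·(17−1) = 272 = 2^4 · 17.
Divisors of 272: 1, 2, 4, 8, 16, 17, 34, 68, 136, 272.
Compute 15^d (mod 289) for the divisors d until we hit 1:
15^1 ≡ 15
15^2 ≡ 225
15^4 ≡ 50
15^8 ≡ 188
15^16 ≡ 86
15^17 ≡ 134
15^34 ≡ 38
15^68 ≡ 288
15^136 ≡ 1
So ord_289(15) = 136.

136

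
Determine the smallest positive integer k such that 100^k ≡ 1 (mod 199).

99

By Lagrange's theorem, ord_199(100) divides φ(199) = 199 − 1 = 198 = 2 · 3^2 · 11.
Divisors of 198: 1, 2, 3, 6, 9, 11, 18, 22, 33, 66, 99, 198.
Test each divisor d:
100^1 ≡ 100
100^2 ≡ 50
100^3 ≡ 25
100^6 ≡ 28
100^9 ≡ 103
100^11 ≡ 175
100^18 ≡ 62
100^22 ≡ 178
100^33 ≡ 106
100^66 ≡ 92
100^99 ≡ 1
Hence ord(100) = 99.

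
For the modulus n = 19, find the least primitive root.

2

φ(19) = 19 − 1 = 18 = 2 · 3^2.
Test candidates g = 2, 3, … against the prime factors q ∈ {2, 3} of φ(19): g is a generator iff g^(18/q) ≢ 1 for every such q.
g = 2: 2^9 ≡ 18; 2^6 ≡ 7 — none is 1, so 2 is a primitive root.
So 2 is the smallest generator of (Z/19Z)^×.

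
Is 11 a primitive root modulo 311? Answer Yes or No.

φ(311) = 311 − 1 = 310 = 2 · 5 · 31.
Test 11^(310/q) mod 311 for each prime factor q of 310:
11^155 ≡ 310 (mod 311)  [q = 2: ≢ 1 ✓]
11^62 ≡ 1 (mod 311)  [q = 5: ≡ 1 ✗]
11^10 ≡ 32 (mod 311)  [q = 31: ≢ 1 ✓]
11^62 ≡ 1 shows ord(11) | 62, strictly less than φ(311); not a primitive root.

No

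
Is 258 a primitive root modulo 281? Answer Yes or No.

Yes

φ(281) = 281 − 1 = 280 = 2^3 · 5 · 7.
An element g generates (Z/281Z)^× iff g^(280/q) ≢ 1 (mod 281) for each prime q ∈ {2, 5, 7}.
258^140 ≡ 280 (mod 281)  [q = 2: ≢ 1 ✓]
258^56 ≡ 90 (mod 281)  [q = 5: ≢ 1 ✓]
258^40 ≡ 249 (mod 281)  [q = 7: ≢ 1 ✓]
None equal 1, so ord_281(258) = 280: 258 is a primitive root.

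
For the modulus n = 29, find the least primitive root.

2

φ(29) = 29 − 1 = 28 = 2^2 · 7.
Test candidates g = 2, 3, … against the prime factors q ∈ {2, 7} of φ(29): g is a generator iff g^(28/q) ≢ 1 for every such q.
g = 2: 2^14 ≡ 28; 2^4 ≡ 16 — none is 1, so 2 is a primitive root.
So 2 is the smallest generator of (Z/29Z)^×.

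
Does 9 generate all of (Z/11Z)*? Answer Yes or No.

φ(11) = 11 − 1 = 10 = 2 · 5.
9 is a primitive root mod 11 iff 9^(φ(11)/q) ≢ 1 for every prime q | φ(11), i.e. q ∈ {2, 5}.
9^5 ≡ 1 (mod 11)  [q = 2: ≡ 1 ✗]
9^2 ≡ 4 (mod 11)  [q = 5: ≢ 1 ✓]
The check at q = 2 fails, so 9 generates a proper subgroup.

No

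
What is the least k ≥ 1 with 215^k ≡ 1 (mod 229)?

114

The order of 215 must divide φ(229) = 229 − 1 = 228 = 2^2 · 3 · 19.
Divisors of 228: 1, 2, 3, 4, 6, 12, 19, 38, 57, 76, 114, 228.
Evaluate successive powers at the divisors of 228:
215^1 ≡ 215
215^2 ≡ 196
215^3 ≡ 4
215^4 ≡ 173
215^6 ≡ 16
215^12 ≡ 27
215^19 ≡ 135
215^38 ≡ 134
215^57 ≡ 228
215^76 ≡ 94
215^114 ≡ 1
The smallest such exponent is 114, so the order of 215 is 114.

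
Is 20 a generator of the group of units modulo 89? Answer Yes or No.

No

φ(89) = 89 − 1 = 88 = 2^3 · 11.
An element g generates (Z/89Z)^× iff g^(88/q) ≢ 1 (mod 89) for each prime q ∈ {2, 11}.
20^44 ≡ 1 (mod 89)  [q = 2: ≡ 1 ✗]
20^8 ≡ 39 (mod 89)  [q = 11: ≢ 1 ✓]
The check at q = 2 fails, so 20 generates a proper subgroup.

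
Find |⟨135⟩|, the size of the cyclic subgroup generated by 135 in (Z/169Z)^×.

52

Since 135 ∈ (Z/169Z)^×, its order divides φ(169) = φ(13^2) = 13·(13−1) = 156 = 2^2 · 3 · 13.
Divisors of 156: 1, 2, 3, 4, 6, 12, 13, 26, 39, 52, 78, 156.
Evaluate successive powers at the divisors of 156:
135^1 ≡ 135 (mod 169)
135^2 ≡ 142 (mod 169)
135^3 ≡ 73 (mod 169)
135^4 ≡ 53 (mod 169)
135^6 ≡ 90 (mod 169)
135^12 ≡ 157 (mod 169)
135^13 ≡ 70 (mod 169)
135^26 ≡ 168 (mod 169)
135^39 ≡ 99 (mod 169)
135^52 ≡ 1 (mod 169) ✓
So ord_169(135) = 52.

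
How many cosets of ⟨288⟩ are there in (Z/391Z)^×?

16

The order of 288 must divide φ(391) = φ(17·23) = (17−1)·(23−1) = 16·22 = 352 = 2^5 · 11.
Divisors of 352: 1, 2, 4, 8, 11, 16, 22, 32, 44, 88, 176, 352.
Compute 288^d (mod 391) for the divisors d until we hit 1:
288^1 ≡ 288 (mod 391)
288^2 ≡ 52 (mod 391)
288^4 ≡ 358 (mod 391)
288^8 ≡ 307 (mod 391)
288^11 ≡ 254 (mod 391)
288^16 ≡ 18 (mod 391)
288^22 ≡ 1 (mod 391) ✓
Thus |⟨288⟩| = ord(288) = 22.
The index is φ(391) / ord(288) = 352 / 22 = 16.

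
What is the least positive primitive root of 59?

2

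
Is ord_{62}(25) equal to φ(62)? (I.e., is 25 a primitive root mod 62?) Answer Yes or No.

φ(62) = φ(2)·φ(31) = 1·30 = 30 = 2 · 3 · 5.
An element g generates (Z/62Z)^× iff g^(30/q) ≢ 1 (mod 62) for each prime q ∈ {2, 3, 5}.
25^15 ≡ 1 (mod 62)  [q = 2: ≡ 1 ✗]
25^10 ≡ 25 (mod 62)  [q = 3: ≢ 1 ✓]
25^6 ≡ 1 (mod 62)  [q = 5: ≡ 1 ✗]
Since 25^15 ≡ 1, the order of 25 divides 15 < 30, so 25 is not a primitive root.

No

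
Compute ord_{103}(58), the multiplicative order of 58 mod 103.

ord(58) | φ(103) = 103 − 1 = 102 = 2 · 3 · 17.
Divisors of 102: 1, 2, 3, 6, 17, 34, 51, 102.
Check 58^d mod 103 for each divisor in increasing order:
58^1 ≡ 58
58^2 ≡ 68
58^3 ≡ 30
58^6 ≡ 76
58^17 ≡ 46
58^34 ≡ 56
58^51 ≡ 1
So ord_103(58) = 51.

51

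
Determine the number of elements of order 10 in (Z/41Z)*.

φ(41) = 41 − 1 = 40 = 2^3 · 5.
(Z/41Z)^× is cyclic (|G| = 40); a cyclic group of order m has exactly φ(d) elements of each order d | m, and none otherwise.
10 = 2 · 5 divides 40, and φ(10) = 4.

4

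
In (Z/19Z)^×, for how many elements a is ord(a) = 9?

φ(19) = 19 − 1 = 18 = 2 · 3^2.
Since (Z/19Z)^× is cyclic of order 18, the number of elements of order d is φ(d) when d | 18 and 0 otherwise.
9 = 3^2 divides 18, and φ(9) = 6.

6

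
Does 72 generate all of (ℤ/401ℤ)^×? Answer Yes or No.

No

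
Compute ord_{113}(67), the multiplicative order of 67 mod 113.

Since 67 ∈ (Z/113Z)^×, its order divides φ(113) = 113 − 1 = 112 = 2^4 · 7.
Divisors of 112: 1, 2, 4, 7, 8, 14, 16, 28, 56, 112.
Check 67^d mod 113 for each divisor in increasing order:
67^1 ≡ 67
67^2 ≡ 82
67^4 ≡ 57
67^7 ≡ 35
67^8 ≡ 85
67^14 ≡ 95
67^16 ≡ 106
67^28 ≡ 98
67^56 ≡ 112
67^112 ≡ 1
Therefore the multiplicative order of 67 modulo 113 is 112.

112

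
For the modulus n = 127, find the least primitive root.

φ(127) = 127 − 1 = 126 = 2 · 3^2 · 7.
g is a primitive root iff g^(126/q) ≢ 1 (mod 127) for each prime q ∈ {2, 3, 7}.
g = 2: 2^63 ≡ 1 — hits 1, so not a primitive root.
g = 3: 3^63 ≡ 126; 3^42 ≡ 107; 3^18 ≡ 4 — none is 1, so 3 is a primitive root.
The smallest primitive root modulo 127 is 3.

3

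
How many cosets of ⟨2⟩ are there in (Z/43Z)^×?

3

Since 2 ∈ (Z/43Z)^×, its order divides φ(43) = 43 − 1 = 42 = 2 · 3 · 7.
Divisors of 42: 1, 2, 3, 6, 7, 14, 21, 42.
Compute 2^d (mod 43) for the divisors d until we hit 1:
2^1 ≡ 2
2^2 ≡ 4
2^3 ≡ 8
2^6 ≡ 21
2^7 ≡ 42
2^14 ≡ 1
So ord_43(2) = 14, hence |⟨2⟩| = 14.
The index is φ(43) / ord(2) = 42 / 14 = 3.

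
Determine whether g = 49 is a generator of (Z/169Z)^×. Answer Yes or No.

φ(169) = φ(13^2) = 13·(13−1) = 156 = 2^2 · 3 · 13.
It suffices to check that the order of 49 is not a proper divisor of 156: compute 49^(156/q) for q ∈ {2, 3, 13}.
49^78 ≡ 1 (mod 169)  [q = 2: ≡ 1 ✗]
49^52 ≡ 146 (mod 169)  [q = 3: ≢ 1 ✓]
49^12 ≡ 66 (mod 169)  [q = 13: ≢ 1 ✓]
49^78 ≡ 1 shows ord(49) | 78, strictly less than φ(169); not a primitive root.

No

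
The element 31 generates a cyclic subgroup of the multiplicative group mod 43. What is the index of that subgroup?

2

ord(31) | φ(43) = 43 − 1 = 42 = 2 · 3 · 7.
Divisors of 42: 1, 2, 3, 6, 7, 14, 21, 42.
Check 31^d mod 43 for each divisor in increasing order:
31^1 ≡ 31 (mod 43)
31^2 ≡ 15 (mod 43)
31^3 ≡ 35 (mod 43)
31^6 ≡ 21 (mod 43)
31^7 ≡ 6 (mod 43)
31^14 ≡ 36 (mod 43)
31^21 ≡ 1 (mod 43) ✓
The order of 31 is 21, so the subgroup it generates has 21 elements.
Index = |(Z/43Z)^×| / |⟨31⟩| = 42 / 21 = 2.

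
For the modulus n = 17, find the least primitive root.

3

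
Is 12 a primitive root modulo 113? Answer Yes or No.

Yes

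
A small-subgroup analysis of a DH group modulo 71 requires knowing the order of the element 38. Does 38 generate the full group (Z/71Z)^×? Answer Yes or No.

No

φ(71) = 71 − 1 = 70 = 2 · 5 · 7.
38 is a primitive root mod 71 iff 38^(φ(71)/q) ≢ 1 for every prime q | φ(71), i.e. q ∈ {2, 5, 7}.
38^35 ≡ 1 (mod 71)  [q = 2: ≡ 1 ✗]
38^14 ≡ 5 (mod 71)  [q = 5: ≢ 1 ✓]
38^10 ≡ 45 (mod 71)  [q = 7: ≢ 1 ✓]
38^35 ≡ 1 shows ord(38) | 35, strictly less than φ(71); not a primitive root.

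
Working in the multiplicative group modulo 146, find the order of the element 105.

ord(105) | φ(146) = φ(2)·φ(73) = 1·72 = 72 = 2^3 · 3^2.
Divisors of 72: 1, 2, 3, 4, 6, 8, 9, 12, 18, 24, 36, 72.
Test each divisor d:
105^1 ≡ 105 (mod 146)
105^2 ≡ 75 (mod 146)
105^3 ≡ 137 (mod 146)
105^4 ≡ 77 (mod 146)
105^6 ≡ 81 (mod 146)
105^8 ≡ 89 (mod 146)
105^9 ≡ 1 (mod 146) ✓
Hence ord(105) = 9.

9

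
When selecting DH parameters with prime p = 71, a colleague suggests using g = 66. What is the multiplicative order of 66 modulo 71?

10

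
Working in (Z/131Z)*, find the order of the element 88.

130

The order of 88 must divide φ(131) = 131 − 1 = 130 = 2 · 5 · 13.
Divisors of 130: 1, 2, 5, 10, 13, 26, 65, 130.
Evaluate successive powers at the divisors of 130:
88^1 ≡ 88 (mod 131)
88^2 ≡ 15 (mod 131)
88^5 ≡ 19 (mod 131)
88^10 ≡ 99 (mod 131)
88^13 ≡ 73 (mod 131)
88^26 ≡ 89 (mod 131)
88^65 ≡ 130 (mod 131)
88^130 ≡ 1 (mod 131) ✓
Therefore the multiplicative order of 88 modulo 131 is 130.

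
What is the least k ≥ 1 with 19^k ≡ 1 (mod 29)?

ord(19) | φ(29) = 29 − 1 = 28 = 2^2 · 7.
Divisors of 28: 1, 2, 4, 7, 14, 28.
Test each divisor d:
19^1 ≡ 19 (mod 29)
19^2 ≡ 13 (mod 29)
19^4 ≡ 24 (mod 29)
19^7 ≡ 12 (mod 29)
19^14 ≡ 28 (mod 29)
19^28 ≡ 1 (mod 29) ✓
Therefore the multiplicative order of 19 modulo 29 is 28.

28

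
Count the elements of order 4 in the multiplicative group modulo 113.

2

φ(113) = 113 − 1 = 112 = 2^4 · 7.
(Z/113Z)^× is cyclic (|G| = 112); a cyclic group of order m has exactly φ(d) elements of each order d | m, and none otherwise.
4 = 2^2 divides 112, and φ(4) = 2.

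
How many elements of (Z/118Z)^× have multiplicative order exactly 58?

φ(118) = φ(2)·φ(59) = 1·58 = 58 = 2 · 29.
In a cyclic group of order 58, there are φ(d) elements of order d for each divisor d of 58, and zero for non-divisors.
58 = 2 · 29 divides 58, and φ(58) = 28.

28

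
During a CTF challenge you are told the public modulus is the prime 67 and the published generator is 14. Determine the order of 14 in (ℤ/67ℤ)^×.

11

By Lagrange's theorem, ord_67(14) divides φ(67) = 67 − 1 = 66 = 2 · 3 · 11.
Divisors of 66: 1, 2, 3, 6, 11, 22, 33, 66.
Check 14^d mod 67 for each divisor in increasing order:
14^1 ≡ 14
14^2 ≡ 62
14^3 ≡ 64
14^6 ≡ 9
14^11 ≡ 1
Hence ord(14) = 11.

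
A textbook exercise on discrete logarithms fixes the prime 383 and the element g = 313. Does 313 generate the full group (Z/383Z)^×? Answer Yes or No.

No

φ(383) = 383 − 1 = 382 = 2 · 191.
It suffices to check that the order of 313 is not a proper divisor of 382: compute 313^(382/q) for q ∈ {2, 191}.
313^191 ≡ 1 (mod 383)  [q = 2: ≡ 1 ✗]
313^2 ≡ 304 (mod 383)  [q = 191: ≢ 1 ✓]
Since 313^191 ≡ 1, the order of 313 divides 191 < 382, so 313 is not a primitive root.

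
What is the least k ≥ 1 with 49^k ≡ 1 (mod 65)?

The order of 49 must divide φ(65) = φ(5·13) = (5−1)·(13−1) = 4·12 = 48 = 2^4 · 3.
Divisors of 48: 1, 2, 3, 4, 6, 8, 12, 16, 24, 48.
Evaluate successive powers at the divisors of 48:
49^1 ≡ 49
49^2 ≡ 61
49^3 ≡ 64
49^4 ≡ 16
49^6 ≡ 1
The smallest such exponent is 6, so the order of 49 is 6.

6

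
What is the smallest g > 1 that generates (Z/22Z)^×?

φ(22) = φ(2)·φ(11) = 1·10 = 10 = 2 · 5.
g is a primitive root iff g^(10/q) ≢ 1 (mod 22) for each prime q ∈ {2, 5}.
g = 2: gcd(2, 22) = 2 > 1, not a unit — skip.
g = 3: 3^5 ≡ 1 — hits 1, so not a primitive root.
g = 4: gcd(4, 22) = 2 > 1, not a unit — skip.
g = 5: 5^5 ≡ 1 — hits 1, so not a primitive root.
g = 6: gcd(6, 22) = 2 > 1, not a unit — skip.
g = 7: 7^5 ≡ 21; 7^2 ≡ 5 — none is 1, so 7 is a primitive root.
The smallest primitive root modulo 22 is 7.

7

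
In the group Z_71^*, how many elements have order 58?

0

φ(71) = 71 − 1 = 70 = 2 · 5 · 7.
Since (Z/71Z)^× is cyclic of order 70, the number of elements of order d is φ(d) when d | 70 and 0 otherwise.
58 does not divide 70, so no element of (Z/71Z)^× has order 58.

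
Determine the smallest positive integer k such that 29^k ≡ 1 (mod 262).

130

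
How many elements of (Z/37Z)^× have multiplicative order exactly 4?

2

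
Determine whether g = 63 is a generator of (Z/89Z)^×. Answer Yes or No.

Yes

φ(89) = 89 − 1 = 88 = 2^3 · 11.
It suffices to check that the order of 63 is not a proper divisor of 88: compute 63^(88/q) for q ∈ {2, 11}.
63^44 ≡ 88 (mod 89)  [q = 2: ≢ 1 ✓]
63^8 ≡ 8 (mod 89)  [q = 11: ≢ 1 ✓]
Every test exponent gives a nontrivial residue, hence 63 generates the full group.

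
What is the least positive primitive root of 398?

3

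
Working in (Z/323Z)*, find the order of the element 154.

18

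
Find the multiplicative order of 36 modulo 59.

29

Since 36 ∈ (Z/59Z)^×, its order divides φ(59) = 59 − 1 = 58 = 2 · 29.
Divisors of 58: 1, 2, 29, 58.
Evaluate successive powers at the divisors of 58:
36^1 ≡ 36 (mod 59)
36^2 ≡ 57 (mod 59)
36^29 ≡ 1 (mod 59) ✓
So ord_59(36) = 29.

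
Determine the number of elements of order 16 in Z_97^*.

8

φ(97) = 97 − 1 = 96 = 2^5 · 3.
(Z/97Z)^× is cyclic (|G| = 96); a cyclic group of order m has exactly φ(d) elements of each order d | m, and none otherwise.
16 = 2^4 divides 96, and φ(16) = 8.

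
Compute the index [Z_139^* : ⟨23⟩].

3

Since 23 ∈ (Z/139Z)^×, its order divides φ(139) = 139 − 1 = 138 = 2 · 3 · 23.
Divisors of 138: 1, 2, 3, 6, 23, 46, 69, 138.
Evaluate successive powers at the divisors of 138:
23^1 ≡ 23 (mod 139)
23^2 ≡ 112 (mod 139)
23^3 ≡ 74 (mod 139)
23^6 ≡ 55 (mod 139)
23^23 ≡ 138 (mod 139)
23^46 ≡ 1 (mod 139) ✓
The order of 23 is 46, so the subgroup it generates has 46 elements.
The index is φ(139) / ord(23) = 138 / 46 = 3.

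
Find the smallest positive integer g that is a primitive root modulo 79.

3

φ(79) = 79 − 1 = 78 = 2 · 3 · 13.
g is a primitive root iff g^(78/q) ≢ 1 (mod 79) for each prime q ∈ {2, 3, 13}.
g = 2: 2^39 ≡ 1 — hits 1, so not a primitive root.
g = 3: 3^39 ≡ 78; 3^26 ≡ 23; 3^6 ≡ 18 — none is 1, so 3 is a primitive root.
Hence the least primitive root of 79 is 3.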